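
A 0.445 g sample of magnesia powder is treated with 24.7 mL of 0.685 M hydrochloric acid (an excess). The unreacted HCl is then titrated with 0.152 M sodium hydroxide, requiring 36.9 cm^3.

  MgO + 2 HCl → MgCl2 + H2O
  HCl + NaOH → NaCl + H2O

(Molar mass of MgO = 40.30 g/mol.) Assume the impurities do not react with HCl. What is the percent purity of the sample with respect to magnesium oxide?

n(HCl) added = 0.0247 × 0.685 = 0.0169 mol
n(NaOH) used in back-titration = 0.0369 × 0.152 = 5.61 × 10^-3 mol
n(HCl) left over = 5.61 × 10^-3 mol (1:1 ratio)
n(HCl) consumed by analyte = 0.0169 − 5.61 × 10^-3 = 0.0113 mol
From the 1:2 ratio, n(MgO) = 1/2 × 0.0113 = 5.66 × 10^-3 mol
mass of MgO = 5.66 × 10^-3 × 40.30 = 0.228 g
% MgO = 0.228 / 0.445 × 100 = 51.2 %

51.2 %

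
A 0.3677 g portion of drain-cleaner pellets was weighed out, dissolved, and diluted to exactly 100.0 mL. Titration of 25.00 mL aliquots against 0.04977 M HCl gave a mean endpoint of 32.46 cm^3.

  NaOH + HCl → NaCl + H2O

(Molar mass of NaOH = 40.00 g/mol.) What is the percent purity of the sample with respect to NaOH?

n(HCl) per titration = 0.03246 × 0.04977 = 1.616 × 10^-3 mol
n(NaOH) in each aliquot = 1.616 × 10^-3 mol (1:1 ratio)
n(NaOH) in the whole flask = 1.616 × 10^-3 × 100.0/25.00 = 6.462 × 10^-3 mol
mass of NaOH = 6.462 × 10^-3 × 40.00 = 0.2585 g
% NaOH = 0.2585 / 0.3677 × 100 = 70.30 %

70.30 %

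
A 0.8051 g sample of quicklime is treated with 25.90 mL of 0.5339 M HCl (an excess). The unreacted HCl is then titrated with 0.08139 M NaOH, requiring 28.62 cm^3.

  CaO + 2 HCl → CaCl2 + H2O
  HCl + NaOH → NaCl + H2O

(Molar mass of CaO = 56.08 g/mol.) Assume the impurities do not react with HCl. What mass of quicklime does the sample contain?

n(HCl) added = 0.02590 × 0.5339 = 0.01383 mol
n(NaOH) used in back-titration = 0.02862 × 0.08139 = 2.329 × 10^-3 mol
n(HCl) left over = 2.329 × 10^-3 mol (1:1 ratio)
n(HCl) consumed by analyte = 0.01383 − 2.329 × 10^-3 = 0.01150 mol
From the 1:2 ratio, n(CaO) = 1/2 × 0.01150 = 5.749 × 10^-3 mol
mass of CaO = 5.749 × 10^-3 × 56.08 = 0.3224 g

0.3224 g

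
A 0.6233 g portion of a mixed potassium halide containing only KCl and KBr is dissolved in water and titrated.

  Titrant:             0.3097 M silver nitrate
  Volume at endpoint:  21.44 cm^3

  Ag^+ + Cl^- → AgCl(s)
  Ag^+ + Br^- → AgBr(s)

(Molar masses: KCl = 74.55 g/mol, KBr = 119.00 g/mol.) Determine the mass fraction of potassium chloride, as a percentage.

44.90 %

n(AgNO3) = 0.02144 × 0.3097 = 6.640 × 10^-3 mol
Let x = n(KCl), y = n(KBr).
Titrant: 1x + 1y = 6.640 × 10^-3;  mass: 74.55x + 119.00y = 0.6233
Solving, x = 3.754 × 10^-3 mol, y = 2.886 × 10^-3 mol
mass of KCl = 3.754 × 10^-3 × 74.55 = 0.2798 g
% KCl = 0.2798 / 0.6233 × 100 = 44.90 %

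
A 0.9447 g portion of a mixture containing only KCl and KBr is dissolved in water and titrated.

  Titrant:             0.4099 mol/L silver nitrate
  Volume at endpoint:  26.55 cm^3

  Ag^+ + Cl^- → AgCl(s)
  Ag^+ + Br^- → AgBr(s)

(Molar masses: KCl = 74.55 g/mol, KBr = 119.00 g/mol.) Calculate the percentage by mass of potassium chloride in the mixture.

n(AgNO3) = 0.02655 × 0.4099 = 0.01088 mol
Let x = n(KCl), y = n(KBr).
Titrant: 1x + 1y = 0.01088;  mass: 74.55x + 119.00y = 0.9447
Solving, x = 7.882 × 10^-3 mol, y = 3.001 × 10^-3 mol
mass of KCl = 7.882 × 10^-3 × 74.55 = 0.5876 g
% KCl = 0.5876 / 0.9447 × 100 = 62.20 %

62.20 %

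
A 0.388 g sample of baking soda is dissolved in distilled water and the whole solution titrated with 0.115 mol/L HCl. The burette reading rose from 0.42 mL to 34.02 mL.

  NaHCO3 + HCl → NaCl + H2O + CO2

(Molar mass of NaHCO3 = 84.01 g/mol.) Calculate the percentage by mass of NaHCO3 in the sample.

n(HCl) = 0.0336 L × 0.115 mol/L = 3.86 × 10^-3 mol
n(NaHCO3) = 3.86 × 10^-3 mol (1:1 ratio)
mass of NaHCO3 = 3.86 × 10^-3 × 84.01 g/mol = 0.325 g
% NaHCO3 = 0.325 / 0.388 × 100 = 83.7 %

83.7 %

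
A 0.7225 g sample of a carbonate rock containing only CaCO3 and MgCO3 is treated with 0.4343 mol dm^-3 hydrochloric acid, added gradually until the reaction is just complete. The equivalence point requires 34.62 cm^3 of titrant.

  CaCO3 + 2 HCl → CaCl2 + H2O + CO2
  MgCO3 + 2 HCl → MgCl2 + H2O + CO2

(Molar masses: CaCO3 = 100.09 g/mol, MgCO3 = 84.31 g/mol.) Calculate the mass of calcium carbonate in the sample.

n(HCl) = 0.03462 × 0.4343 = 0.01504 mol
Let x = n(CaCO3), y = n(MgCO3).
Titrant: 2x + 2y = 0.01504;  mass: 100.09x + 84.31y = 0.7225
Solving, x = 5.620 × 10^-3 mol, y = 1.898 × 10^-3 mol
mass of CaCO3 = 5.620 × 10^-3 × 100.09 = 0.5625 g

0.5625 g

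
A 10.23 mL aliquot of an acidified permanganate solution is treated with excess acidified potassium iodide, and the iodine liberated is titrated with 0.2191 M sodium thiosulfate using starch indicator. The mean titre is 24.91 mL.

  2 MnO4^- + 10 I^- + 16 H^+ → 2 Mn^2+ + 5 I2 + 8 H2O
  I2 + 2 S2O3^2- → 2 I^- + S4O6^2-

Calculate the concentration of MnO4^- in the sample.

n(S2O3^2-) = 0.02491 × 0.2191 = 5.458 × 10^-3 mol
n(I2) = n(S2O3^2-)/2 = 2.729 × 10^-3 mol
From the 2:5 ratio, n(MnO4^-) in the aliquot = 2/5 × 2.729 × 10^-3 = 1.092 × 10^-3 mol
[MnO4^-] = 1.092 × 10^-3 / 0.01023 = 0.1067 mol/L

0.1067 M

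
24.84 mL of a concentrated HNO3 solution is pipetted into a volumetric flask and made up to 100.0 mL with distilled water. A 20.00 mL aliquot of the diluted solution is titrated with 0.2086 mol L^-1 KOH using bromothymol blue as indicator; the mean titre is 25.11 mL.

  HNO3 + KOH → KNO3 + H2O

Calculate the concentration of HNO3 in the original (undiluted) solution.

n(KOH) = 0.02511 × 0.2086 = 5.238 × 10^-3 mol
n(HNO3) in the aliquot = 5.238 × 10^-3 mol (1:1 ratio)
[HNO3]_dilute = 5.238 × 10^-3 / 0.02000 = 0.2619 mol/L
Dilution factor = 100.0 / 24.84 = 4.026
[HNO3]_stock = 0.2619 × 4.026 = 1.054 mol/L

1.054 mol/L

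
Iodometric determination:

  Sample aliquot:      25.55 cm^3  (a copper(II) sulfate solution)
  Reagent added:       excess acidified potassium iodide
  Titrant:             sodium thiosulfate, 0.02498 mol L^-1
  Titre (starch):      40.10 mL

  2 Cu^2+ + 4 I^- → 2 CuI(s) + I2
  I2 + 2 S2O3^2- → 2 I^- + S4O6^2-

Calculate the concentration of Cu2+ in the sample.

n(S2O3^2-) = 0.04010 × 0.02498 = 1.002 × 10^-3 mol
n(I2) = n(S2O3^2-)/2 = 5.008 × 10^-4 mol
From the 2:1 ratio, n(Cu2+) in the aliquot = 2/1 × 5.008 × 10^-4 = 1.002 × 10^-3 mol
[Cu2+] = 1.002 × 10^-3 / 0.02555 = 0.03921 mol/L

0.03921 mol/L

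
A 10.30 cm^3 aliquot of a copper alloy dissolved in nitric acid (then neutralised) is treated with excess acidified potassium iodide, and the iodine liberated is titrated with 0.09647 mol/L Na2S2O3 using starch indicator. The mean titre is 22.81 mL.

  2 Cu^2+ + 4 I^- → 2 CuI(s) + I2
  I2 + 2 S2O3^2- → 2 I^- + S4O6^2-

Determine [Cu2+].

n(S2O3^2-) = 0.02281 × 0.09647 = 2.200 × 10^-3 mol
n(I2) = n(S2O3^2-)/2 = 1.100 × 10^-3 mol
From the 2:1 ratio, n(Cu2+) in the aliquot = 2/1 × 1.100 × 10^-3 = 2.200 × 10^-3 mol
[Cu2+] = 2.200 × 10^-3 / 0.01030 = 0.2136 mol/L

0.2136 mol/L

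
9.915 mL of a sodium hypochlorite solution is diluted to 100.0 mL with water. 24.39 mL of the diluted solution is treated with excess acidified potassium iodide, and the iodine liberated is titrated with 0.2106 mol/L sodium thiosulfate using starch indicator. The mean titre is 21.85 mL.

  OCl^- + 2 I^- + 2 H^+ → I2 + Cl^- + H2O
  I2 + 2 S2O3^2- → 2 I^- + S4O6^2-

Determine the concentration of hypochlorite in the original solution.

0.9514 mol/L

n(S2O3^2-) = 0.02185 × 0.2106 = 4.602 × 10^-3 mol
n(I2) = n(S2O3^2-)/2 = 2.301 × 10^-3 mol
n(OCl^-) in the aliquot = 2.301 × 10^-3 mol (1:1 ratio)
[OCl^-]_dilute = 2.301 × 10^-3 / 0.02439 = 0.09433 mol/L
[OCl^-]_original = 0.09433 × 100.0/9.915 = 0.9514 mol/L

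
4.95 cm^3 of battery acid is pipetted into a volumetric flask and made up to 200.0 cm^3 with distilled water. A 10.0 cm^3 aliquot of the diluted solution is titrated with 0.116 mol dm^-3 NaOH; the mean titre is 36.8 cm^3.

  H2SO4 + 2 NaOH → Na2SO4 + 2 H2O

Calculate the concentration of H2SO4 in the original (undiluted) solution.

n(NaOH) = 0.0368 × 0.116 = 4.27 × 10^-3 mol
From the 1:2 ratio, n(H2SO4) in the aliquot = 1/2 × 4.27 × 10^-3 = 2.13 × 10^-3 mol
[H2SO4]_dilute = 2.13 × 10^-3 / 0.0100 = 0.213 mol/L
Dilution factor = 200.0 / 4.95 = 40.40
[H2SO4]_stock = 0.213 × 40.40 = 8.62 mol/L

8.62 mol/L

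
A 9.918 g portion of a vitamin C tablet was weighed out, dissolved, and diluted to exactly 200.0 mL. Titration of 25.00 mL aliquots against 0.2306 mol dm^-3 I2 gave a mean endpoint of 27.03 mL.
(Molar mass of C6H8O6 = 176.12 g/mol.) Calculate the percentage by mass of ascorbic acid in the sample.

88.55 %

C6H8O6 + I2 → C6H6O6 + 2 HI
n(I2) per titration = 0.02703 × 0.2306 = 6.233 × 10^-3 mol
n(C6H8O6) in each aliquot = 6.233 × 10^-3 mol (1:1 ratio)
n(C6H8O6) in the whole flask = 6.233 × 10^-3 × 200.0/25.00 = 0.04986 mol
mass of C6H8O6 = 0.04986 × 176.12 = 8.782 g
% C6H8O6 = 8.782 / 9.918 × 100 = 88.55 %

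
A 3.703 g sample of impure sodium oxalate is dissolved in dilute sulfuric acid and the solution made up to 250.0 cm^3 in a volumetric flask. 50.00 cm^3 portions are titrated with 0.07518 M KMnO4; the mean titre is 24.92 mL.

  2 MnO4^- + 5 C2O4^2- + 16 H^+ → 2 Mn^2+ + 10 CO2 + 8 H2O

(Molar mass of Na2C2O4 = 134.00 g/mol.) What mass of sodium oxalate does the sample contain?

n(KMnO4) per titration = 0.02492 × 0.07518 = 1.873 × 10^-3 mol
From the 5:2 ratio, n(Na2C2O4) in each aliquot = 5/2 × 1.873 × 10^-3 = 4.684 × 10^-3 mol
n(Na2C2O4) in the whole flask = 4.684 × 10^-3 × 250.0/50.00 = 0.02342 mol
mass of Na2C2O4 = 0.02342 × 134.00 = 3.138 g

3.138 g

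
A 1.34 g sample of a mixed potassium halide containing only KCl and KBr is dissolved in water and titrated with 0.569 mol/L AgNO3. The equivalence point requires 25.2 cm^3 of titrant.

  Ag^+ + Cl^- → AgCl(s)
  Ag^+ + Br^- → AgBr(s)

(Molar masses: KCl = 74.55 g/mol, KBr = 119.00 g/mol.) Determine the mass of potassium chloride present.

0.614 g

n(AgNO3) = 0.0252 × 0.569 = 0.0143 mol
Let x = n(KCl), y = n(KBr).
Titrant: 1x + 1y = 0.0143;  mass: 74.55x + 119.00y = 1.34
Solving, x = 8.24 × 10^-3 mol, y = 6.10 × 10^-3 mol
mass of KCl = 8.24 × 10^-3 × 74.55 = 0.614 g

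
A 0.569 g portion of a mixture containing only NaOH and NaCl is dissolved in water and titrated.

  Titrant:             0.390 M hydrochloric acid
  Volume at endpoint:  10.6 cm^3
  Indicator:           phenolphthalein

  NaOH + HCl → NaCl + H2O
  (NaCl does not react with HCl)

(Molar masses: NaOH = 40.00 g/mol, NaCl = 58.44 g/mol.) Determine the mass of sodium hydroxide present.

0.165 g

n(HCl) = 0.0106 × 0.390 = 4.13 × 10^-3 mol
Let x = n(NaOH), y = n(NaCl).
Titrant: 1x = 4.13 × 10^-3;  mass: 40.00x + 58.44y = 0.569
Solving, x = 4.13 × 10^-3 mol, y = 6.91 × 10^-3 mol
mass of NaOH = 4.13 × 10^-3 × 40.00 = 0.165 g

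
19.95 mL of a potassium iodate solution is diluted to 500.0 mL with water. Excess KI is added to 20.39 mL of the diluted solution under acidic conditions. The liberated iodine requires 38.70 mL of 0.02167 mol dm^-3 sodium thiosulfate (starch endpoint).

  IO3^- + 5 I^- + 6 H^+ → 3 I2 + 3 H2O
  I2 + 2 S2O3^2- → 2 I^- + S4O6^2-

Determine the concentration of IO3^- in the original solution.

0.1718 mol/L

n(S2O3^2-) = 0.03870 × 0.02167 = 8.386 × 10^-4 mol
n(I2) = n(S2O3^2-)/2 = 4.193 × 10^-4 mol
From the 1:3 ratio, n(IO3^-) in the aliquot = 1/3 × 4.193 × 10^-4 = 1.398 × 10^-4 mol
[IO3^-]_dilute = 1.398 × 10^-4 / 0.02039 = 0.006855 mol/L
[IO3^-]_original = 0.006855 × 500.0/19.95 = 0.1718 mol/L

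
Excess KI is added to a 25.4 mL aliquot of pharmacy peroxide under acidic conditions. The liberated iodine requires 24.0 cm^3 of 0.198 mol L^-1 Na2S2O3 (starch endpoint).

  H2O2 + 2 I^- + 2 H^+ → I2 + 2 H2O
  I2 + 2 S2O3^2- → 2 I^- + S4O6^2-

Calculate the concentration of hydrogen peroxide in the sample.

n(S2O3^2-) = 0.0240 × 0.198 = 4.75 × 10^-3 mol
n(I2) = n(S2O3^2-)/2 = 2.38 × 10^-3 mol
n(H2O2) in the aliquot = 2.38 × 10^-3 mol (1:1 ratio)
[H2O2] = 2.38 × 10^-3 / 0.0254 = 0.0935 mol/L

0.0935 mol/L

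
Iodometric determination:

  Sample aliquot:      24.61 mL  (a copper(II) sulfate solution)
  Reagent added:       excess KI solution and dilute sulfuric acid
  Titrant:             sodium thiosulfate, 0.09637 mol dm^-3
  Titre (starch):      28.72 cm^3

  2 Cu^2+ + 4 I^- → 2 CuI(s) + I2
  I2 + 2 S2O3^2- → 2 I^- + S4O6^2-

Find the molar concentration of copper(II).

n(S2O3^2-) = 0.02872 × 0.09637 = 2.768 × 10^-3 mol
n(I2) = n(S2O3^2-)/2 = 1.384 × 10^-3 mol
From the 2:1 ratio, n(Cu2+) in the aliquot = 2/1 × 1.384 × 10^-3 = 2.768 × 10^-3 mol
[Cu2+] = 2.768 × 10^-3 / 0.02461 = 0.1125 mol/L

0.1125 mol/L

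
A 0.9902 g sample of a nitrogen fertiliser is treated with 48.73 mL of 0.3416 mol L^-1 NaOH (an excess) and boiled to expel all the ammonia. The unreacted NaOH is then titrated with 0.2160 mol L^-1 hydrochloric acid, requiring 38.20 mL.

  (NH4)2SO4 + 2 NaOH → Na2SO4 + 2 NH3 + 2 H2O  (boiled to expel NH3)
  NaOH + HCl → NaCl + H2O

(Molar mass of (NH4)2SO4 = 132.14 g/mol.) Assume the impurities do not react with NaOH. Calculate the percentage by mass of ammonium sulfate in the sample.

n(NaOH) added = 0.04873 × 0.3416 = 0.01665 mol
n(HCl) used in back-titration = 0.03820 × 0.2160 = 8.251 × 10^-3 mol
n(NaOH) left over = 8.251 × 10^-3 mol (1:1 ratio)
n(NaOH) consumed by analyte = 0.01665 − 8.251 × 10^-3 = 8.395 × 10^-3 mol
From the 1:2 ratio, n((NH4)2SO4) = 1/2 × 8.395 × 10^-3 = 4.197 × 10^-3 mol
mass of (NH4)2SO4 = 4.197 × 10^-3 × 132.14 = 0.5547 g
% (NH4)2SO4 = 0.5547 / 0.9902 × 100 = 56.01 %

56.01 %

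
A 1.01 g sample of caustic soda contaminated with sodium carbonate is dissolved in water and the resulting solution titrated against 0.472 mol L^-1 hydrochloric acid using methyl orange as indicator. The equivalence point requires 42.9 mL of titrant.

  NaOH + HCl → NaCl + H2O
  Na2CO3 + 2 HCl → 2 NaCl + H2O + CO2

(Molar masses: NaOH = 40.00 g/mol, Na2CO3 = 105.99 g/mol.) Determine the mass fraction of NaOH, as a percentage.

n(HCl) = 0.0429 × 0.472 = 0.0202 mol
Let x = n(NaOH), y = n(Na2CO3).
Titrant: 1x + 2y = 0.0202;  mass: 40.00x + 105.99y = 1.01
Solving, x = 4.85 × 10^-3 mol, y = 7.70 × 10^-3 mol
mass of NaOH = 4.85 × 10^-3 × 40.00 = 0.194 g
% NaOH = 0.194 / 1.01 × 100 = 19.2 %

19.2 %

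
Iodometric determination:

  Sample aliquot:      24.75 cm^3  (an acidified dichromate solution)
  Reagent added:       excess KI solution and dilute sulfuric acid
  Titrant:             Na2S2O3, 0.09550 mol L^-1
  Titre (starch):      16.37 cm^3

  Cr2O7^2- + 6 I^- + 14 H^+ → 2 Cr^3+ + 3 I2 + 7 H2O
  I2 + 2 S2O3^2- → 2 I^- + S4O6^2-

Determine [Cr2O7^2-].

n(S2O3^2-) = 0.01637 × 0.09550 = 1.563 × 10^-3 mol
n(I2) = n(S2O3^2-)/2 = 7.817 × 10^-4 mol
From the 1:3 ratio, n(Cr2O7^2-) in the aliquot = 1/3 × 7.817 × 10^-4 = 2.606 × 10^-4 mol
[Cr2O7^2-] = 2.606 × 10^-4 / 0.02475 = 0.01053 mol/L

0.01053 mol/L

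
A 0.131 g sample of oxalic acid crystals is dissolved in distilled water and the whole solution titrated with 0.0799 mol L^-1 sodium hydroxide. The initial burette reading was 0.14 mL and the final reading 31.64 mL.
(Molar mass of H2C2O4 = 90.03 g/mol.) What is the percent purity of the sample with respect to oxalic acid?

86.5 %

H2C2O4 + 2 NaOH → Na2C2O4 + 2 H2O
n(NaOH) = 0.0315 L × 0.0799 mol/L = 2.52 × 10^-3 mol
From the 1:2 ratio, n(H2C2O4) = 1/2 × 2.52 × 10^-3 = 1.26 × 10^-3 mol
mass of H2C2O4 = 1.26 × 10^-3 × 90.03 g/mol = 0.113 g
% H2C2O4 = 0.113 / 0.131 × 100 = 86.5 %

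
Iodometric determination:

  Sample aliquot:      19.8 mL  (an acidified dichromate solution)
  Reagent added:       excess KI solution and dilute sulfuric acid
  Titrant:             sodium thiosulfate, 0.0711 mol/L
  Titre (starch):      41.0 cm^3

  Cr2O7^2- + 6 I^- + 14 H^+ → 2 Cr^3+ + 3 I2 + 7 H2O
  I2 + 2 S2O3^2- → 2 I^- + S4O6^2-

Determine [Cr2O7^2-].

0.0245 mol/L

n(S2O3^2-) = 0.0410 × 0.0711 = 2.92 × 10^-3 mol
n(I2) = n(S2O3^2-)/2 = 1.46 × 10^-3 mol
From the 1:3 ratio, n(Cr2O7^2-) in the aliquot = 1/3 × 1.46 × 10^-3 = 4.86 × 10^-4 mol
[Cr2O7^2-] = 4.86 × 10^-4 / 0.0198 = 0.0245 mol/L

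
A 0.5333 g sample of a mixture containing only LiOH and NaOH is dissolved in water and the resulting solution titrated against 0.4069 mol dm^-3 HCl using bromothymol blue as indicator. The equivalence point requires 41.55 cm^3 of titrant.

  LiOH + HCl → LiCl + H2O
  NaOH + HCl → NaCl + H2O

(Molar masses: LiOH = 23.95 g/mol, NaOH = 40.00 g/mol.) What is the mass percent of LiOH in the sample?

n(HCl) = 0.04155 × 0.4069 = 0.01691 mol
Let x = n(LiOH), y = n(NaOH).
Titrant: 1x + 1y = 0.01691;  mass: 23.95x + 40.00y = 0.5333
Solving, x = 8.908 × 10^-3 mol, y = 7.999 × 10^-3 mol
mass of LiOH = 8.908 × 10^-3 × 23.95 = 0.2133 g
% LiOH = 0.2133 / 0.5333 × 100 = 40.00 %

40.00 %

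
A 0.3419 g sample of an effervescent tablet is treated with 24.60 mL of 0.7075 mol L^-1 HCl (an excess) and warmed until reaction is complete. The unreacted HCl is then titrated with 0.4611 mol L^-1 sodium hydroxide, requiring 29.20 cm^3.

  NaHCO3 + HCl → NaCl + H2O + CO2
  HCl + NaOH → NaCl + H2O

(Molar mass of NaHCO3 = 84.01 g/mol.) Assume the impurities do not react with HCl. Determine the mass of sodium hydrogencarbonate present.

n(HCl) added = 0.02460 × 0.7075 = 0.01740 mol
n(NaOH) used in back-titration = 0.02920 × 0.4611 = 0.01346 mol
n(HCl) left over = 0.01346 mol (1:1 ratio)
n(HCl) consumed by analyte = 0.01740 − 0.01346 = 3.940 × 10^-3 mol
n(NaHCO3) = 3.940 × 10^-3 mol (1:1 ratio)
mass of NaHCO3 = 3.940 × 10^-3 × 84.01 = 0.3310 g

0.3310 g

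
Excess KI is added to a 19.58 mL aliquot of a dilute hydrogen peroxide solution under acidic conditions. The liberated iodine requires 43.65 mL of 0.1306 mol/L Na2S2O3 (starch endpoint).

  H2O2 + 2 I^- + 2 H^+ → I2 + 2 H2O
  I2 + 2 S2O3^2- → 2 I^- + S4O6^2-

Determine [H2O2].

0.1456 mol/L

n(S2O3^2-) = 0.04365 × 0.1306 = 5.701 × 10^-3 mol
n(I2) = n(S2O3^2-)/2 = 2.850 × 10^-3 mol
n(H2O2) in the aliquot = 2.850 × 10^-3 mol (1:1 ratio)
[H2O2] = 2.850 × 10^-3 / 0.01958 = 0.1456 mol/L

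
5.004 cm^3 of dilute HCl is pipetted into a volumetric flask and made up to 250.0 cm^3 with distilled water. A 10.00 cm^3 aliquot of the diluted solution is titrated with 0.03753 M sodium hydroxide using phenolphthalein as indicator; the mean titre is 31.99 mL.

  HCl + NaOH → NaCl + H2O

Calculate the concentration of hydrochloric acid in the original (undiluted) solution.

n(NaOH) = 0.03199 × 0.03753 = 1.201 × 10^-3 mol
n(HCl) in the aliquot = 1.201 × 10^-3 mol (1:1 ratio)
[HCl]_dilute = 1.201 × 10^-3 / 0.01000 = 0.1201 mol/L
Dilution factor = 250.0 / 5.004 = 49.96
[HCl]_stock = 0.1201 × 49.96 = 5.998 mol/L

5.998 M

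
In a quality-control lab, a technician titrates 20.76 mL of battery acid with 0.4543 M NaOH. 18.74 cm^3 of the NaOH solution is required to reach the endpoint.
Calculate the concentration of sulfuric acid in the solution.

H2SO4 + 2 NaOH → Na2SO4 + 2 H2O
n(NaOH) = 0.01874 L × 0.4543 mol/L = 8.514 × 10^-3 mol
From the 1:2 mole ratio, n(H2SO4) = 1/2 × 8.514 × 10^-3 = 4.257 × 10^-3 mol
[H2SO4] = 4.257 × 10^-3 mol / 0.02076 L = 0.2050 mol/L

0.2050 M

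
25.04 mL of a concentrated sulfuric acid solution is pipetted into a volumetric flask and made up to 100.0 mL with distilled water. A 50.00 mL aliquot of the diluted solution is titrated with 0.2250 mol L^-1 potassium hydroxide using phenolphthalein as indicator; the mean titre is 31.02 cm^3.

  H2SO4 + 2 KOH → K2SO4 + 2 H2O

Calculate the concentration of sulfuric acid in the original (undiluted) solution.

0.2787 mol/L

n(KOH) = 0.03102 × 0.2250 = 6.979 × 10^-3 mol
From the 1:2 ratio, n(H2SO4) in the aliquot = 1/2 × 6.979 × 10^-3 = 3.490 × 10^-3 mol
[H2SO4]_dilute = 3.490 × 10^-3 / 0.05000 = 0.06979 mol/L
Dilution factor = 100.0 / 25.04 = 3.994
[H2SO4]_stock = 0.06979 × 3.994 = 0.2787 mol/L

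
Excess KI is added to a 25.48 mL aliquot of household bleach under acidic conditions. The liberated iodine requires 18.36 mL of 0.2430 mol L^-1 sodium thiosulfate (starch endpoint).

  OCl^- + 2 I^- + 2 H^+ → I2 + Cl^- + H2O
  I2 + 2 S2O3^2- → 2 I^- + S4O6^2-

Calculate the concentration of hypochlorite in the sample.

0.08755 mol/L

n(S2O3^2-) = 0.01836 × 0.2430 = 4.461 × 10^-3 mol
n(I2) = n(S2O3^2-)/2 = 2.231 × 10^-3 mol
n(OCl^-) in the aliquot = 2.231 × 10^-3 mol (1:1 ratio)
[OCl^-] = 2.231 × 10^-3 / 0.02548 = 0.08755 mol/L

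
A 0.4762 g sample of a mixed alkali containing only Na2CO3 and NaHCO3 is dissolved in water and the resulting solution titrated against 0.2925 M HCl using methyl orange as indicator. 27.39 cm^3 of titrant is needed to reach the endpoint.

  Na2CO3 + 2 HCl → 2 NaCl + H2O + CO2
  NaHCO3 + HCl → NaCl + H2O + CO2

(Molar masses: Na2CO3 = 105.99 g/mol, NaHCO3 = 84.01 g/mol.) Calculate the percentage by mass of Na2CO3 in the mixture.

70.63 %

n(HCl) = 0.02739 × 0.2925 = 8.012 × 10^-3 mol
Let x = n(Na2CO3), y = n(NaHCO3).
Titrant: 2x + 1y = 8.012 × 10^-3;  mass: 105.99x + 84.01y = 0.4762
Solving, x = 3.174 × 10^-3 mol, y = 1.665 × 10^-3 mol
mass of Na2CO3 = 3.174 × 10^-3 × 105.99 = 0.3364 g
% Na2CO3 = 0.3364 / 0.4762 × 100 = 70.63 %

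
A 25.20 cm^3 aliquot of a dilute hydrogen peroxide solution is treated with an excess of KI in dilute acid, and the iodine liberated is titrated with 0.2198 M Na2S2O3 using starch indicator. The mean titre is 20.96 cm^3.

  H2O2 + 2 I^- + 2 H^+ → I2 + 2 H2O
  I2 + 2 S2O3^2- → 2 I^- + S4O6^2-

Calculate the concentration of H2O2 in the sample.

0.09141 M

n(S2O3^2-) = 0.02096 × 0.2198 = 4.607 × 10^-3 mol
n(I2) = n(S2O3^2-)/2 = 2.304 × 10^-3 mol
n(H2O2) in the aliquot = 2.304 × 10^-3 mol (1:1 ratio)
[H2O2] = 2.304 × 10^-3 / 0.02520 = 0.09141 mol/L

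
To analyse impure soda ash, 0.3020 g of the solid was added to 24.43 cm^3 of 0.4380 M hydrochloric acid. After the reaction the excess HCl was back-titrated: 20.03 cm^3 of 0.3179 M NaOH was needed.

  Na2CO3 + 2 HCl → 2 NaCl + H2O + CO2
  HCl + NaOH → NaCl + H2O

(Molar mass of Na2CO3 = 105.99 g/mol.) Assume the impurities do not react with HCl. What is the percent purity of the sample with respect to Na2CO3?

n(HCl) added = 0.02443 × 0.4380 = 0.01070 mol
n(NaOH) used in back-titration = 0.02003 × 0.3179 = 6.368 × 10^-3 mol
n(HCl) left over = 6.368 × 10^-3 mol (1:1 ratio)
n(HCl) consumed by analyte = 0.01070 − 6.368 × 10^-3 = 4.333 × 10^-3 mol
From the 1:2 ratio, n(Na2CO3) = 1/2 × 4.333 × 10^-3 = 2.166 × 10^-3 mol
mass of Na2CO3 = 2.166 × 10^-3 × 105.99 = 0.2296 g
% Na2CO3 = 0.2296 / 0.3020 × 100 = 76.03 %

76.03 %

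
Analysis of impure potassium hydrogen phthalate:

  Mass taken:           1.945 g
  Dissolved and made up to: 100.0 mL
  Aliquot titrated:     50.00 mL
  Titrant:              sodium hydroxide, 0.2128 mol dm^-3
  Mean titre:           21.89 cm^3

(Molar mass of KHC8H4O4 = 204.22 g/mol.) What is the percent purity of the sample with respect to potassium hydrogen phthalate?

97.82 %

KHC8H4O4 + NaOH → KNaC8H4O4 + H2O
n(NaOH) per titration = 0.02189 × 0.2128 = 4.658 × 10^-3 mol
n(KHC8H4O4) in each aliquot = 4.658 × 10^-3 mol (1:1 ratio)
n(KHC8H4O4) in the whole flask = 4.658 × 10^-3 × 100.0/50.00 = 9.316 × 10^-3 mol
mass of KHC8H4O4 = 9.316 × 10^-3 × 204.22 = 1.903 g
% KHC8H4O4 = 1.903 / 1.945 × 100 = 97.82 %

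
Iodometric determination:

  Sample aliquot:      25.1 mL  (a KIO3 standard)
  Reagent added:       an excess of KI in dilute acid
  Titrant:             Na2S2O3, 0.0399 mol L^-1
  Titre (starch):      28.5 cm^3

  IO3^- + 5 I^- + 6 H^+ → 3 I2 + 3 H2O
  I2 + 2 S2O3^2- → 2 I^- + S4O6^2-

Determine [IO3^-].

0.00755 mol/L

n(S2O3^2-) = 0.0285 × 0.0399 = 1.14 × 10^-3 mol
n(I2) = n(S2O3^2-)/2 = 5.69 × 10^-4 mol
From the 1:3 ratio, n(IO3^-) in the aliquot = 1/3 × 5.69 × 10^-4 = 1.90 × 10^-4 mol
[IO3^-] = 1.90 × 10^-4 / 0.0251 = 0.00755 mol/L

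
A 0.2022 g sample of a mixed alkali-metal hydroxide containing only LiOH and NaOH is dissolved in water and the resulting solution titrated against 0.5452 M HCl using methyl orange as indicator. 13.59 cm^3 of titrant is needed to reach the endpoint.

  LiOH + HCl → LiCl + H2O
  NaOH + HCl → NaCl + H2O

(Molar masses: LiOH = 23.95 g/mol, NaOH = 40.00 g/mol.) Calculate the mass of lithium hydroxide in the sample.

n(HCl) = 0.01359 × 0.5452 = 7.409 × 10^-3 mol
Let x = n(LiOH), y = n(NaOH).
Titrant: 1x + 1y = 7.409 × 10^-3;  mass: 23.95x + 40.00y = 0.2022
Solving, x = 5.867 × 10^-3 mol, y = 1.542 × 10^-3 mol
mass of LiOH = 5.867 × 10^-3 × 23.95 = 0.1405 g

0.1405 g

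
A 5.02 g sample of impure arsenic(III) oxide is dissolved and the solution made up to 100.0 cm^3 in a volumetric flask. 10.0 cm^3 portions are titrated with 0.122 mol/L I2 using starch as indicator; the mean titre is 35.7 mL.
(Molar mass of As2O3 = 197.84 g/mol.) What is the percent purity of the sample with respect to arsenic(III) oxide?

85.8 %

As2O3 + 2 I2 + 2 H2O → As2O5 + 4 HI
n(I2) per titration = 0.0357 × 0.122 = 4.36 × 10^-3 mol
From the 1:2 ratio, n(As2O3) in each aliquot = 1/2 × 4.36 × 10^-3 = 2.18 × 10^-3 mol
n(As2O3) in the whole flask = 2.18 × 10^-3 × 100.0/10.0 = 0.0218 mol
mass of As2O3 = 0.0218 × 197.84 = 4.31 g
% As2O3 = 4.31 / 5.02 × 100 = 85.8 %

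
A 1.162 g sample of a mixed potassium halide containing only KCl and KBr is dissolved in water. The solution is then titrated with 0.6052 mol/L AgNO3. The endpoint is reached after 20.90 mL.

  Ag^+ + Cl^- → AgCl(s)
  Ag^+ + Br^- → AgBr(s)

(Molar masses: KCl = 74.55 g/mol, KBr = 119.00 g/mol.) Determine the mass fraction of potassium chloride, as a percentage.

49.53 %

n(AgNO3) = 0.02090 × 0.6052 = 0.01265 mol
Let x = n(KCl), y = n(KBr).
Titrant: 1x + 1y = 0.01265;  mass: 74.55x + 119.00y = 1.162
Solving, x = 7.721 × 10^-3 mol, y = 4.928 × 10^-3 mol
mass of KCl = 7.721 × 10^-3 × 74.55 = 0.5756 g
% KCl = 0.5756 / 1.162 × 100 = 49.53 %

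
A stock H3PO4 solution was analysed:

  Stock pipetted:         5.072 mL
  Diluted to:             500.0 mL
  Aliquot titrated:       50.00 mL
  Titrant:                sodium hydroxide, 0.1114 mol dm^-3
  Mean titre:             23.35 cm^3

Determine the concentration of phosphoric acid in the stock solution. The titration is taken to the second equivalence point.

2.564 mol/L

H3PO4 + 2 NaOH → Na2HPO4 + 2 H2O
n(NaOH) = 0.02335 × 0.1114 = 2.601 × 10^-3 mol
From the 1:2 ratio, n(H3PO4) in the aliquot = 1/2 × 2.601 × 10^-3 = 1.301 × 10^-3 mol
[H3PO4]_dilute = 1.301 × 10^-3 / 0.05000 = 0.02601 mol/L
Dilution factor = 500.0 / 5.072 = 98.58
[H3PO4]_stock = 0.02601 × 98.58 = 2.564 mol/L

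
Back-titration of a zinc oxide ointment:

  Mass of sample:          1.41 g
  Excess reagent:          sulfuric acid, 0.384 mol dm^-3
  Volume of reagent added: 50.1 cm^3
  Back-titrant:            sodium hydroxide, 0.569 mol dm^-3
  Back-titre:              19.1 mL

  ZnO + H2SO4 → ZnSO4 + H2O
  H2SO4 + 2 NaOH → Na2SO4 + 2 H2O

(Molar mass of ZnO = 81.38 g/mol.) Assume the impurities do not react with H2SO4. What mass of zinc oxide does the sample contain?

1.12 g

n(H2SO4) added = 0.0501 × 0.384 = 0.0192 mol
n(NaOH) used in back-titration = 0.0191 × 0.569 = 0.0109 mol
From the 1:2 ratio, n(H2SO4) left over = 1/2 × 0.0109 = 5.43 × 10^-3 mol
n(H2SO4) consumed by analyte = 0.0192 − 5.43 × 10^-3 = 0.0138 mol
n(ZnO) = 0.0138 mol (1:1 ratio)
mass of ZnO = 0.0138 × 81.38 = 1.12 g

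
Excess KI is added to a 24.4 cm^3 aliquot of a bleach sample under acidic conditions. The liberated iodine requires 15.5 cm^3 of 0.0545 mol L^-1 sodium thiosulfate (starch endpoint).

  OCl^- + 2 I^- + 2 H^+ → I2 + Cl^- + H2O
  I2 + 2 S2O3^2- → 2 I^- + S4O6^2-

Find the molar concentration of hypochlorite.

0.0173 mol/L

n(S2O3^2-) = 0.0155 × 0.0545 = 8.45 × 10^-4 mol
n(I2) = n(S2O3^2-)/2 = 4.22 × 10^-4 mol
n(OCl^-) in the aliquot = 4.22 × 10^-4 mol (1:1 ratio)
[OCl^-] = 4.22 × 10^-4 / 0.0244 = 0.0173 mol/L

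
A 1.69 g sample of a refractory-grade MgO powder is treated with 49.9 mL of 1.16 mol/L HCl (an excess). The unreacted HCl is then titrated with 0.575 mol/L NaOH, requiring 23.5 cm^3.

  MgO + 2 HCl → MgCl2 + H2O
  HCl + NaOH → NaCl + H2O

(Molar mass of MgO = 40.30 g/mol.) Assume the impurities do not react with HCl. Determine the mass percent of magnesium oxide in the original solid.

n(HCl) added = 0.0499 × 1.16 = 0.0579 mol
n(NaOH) used in back-titration = 0.0235 × 0.575 = 0.0135 mol
n(HCl) left over = 0.0135 mol (1:1 ratio)
n(HCl) consumed by analyte = 0.0579 − 0.0135 = 0.0444 mol
From the 1:2 ratio, n(MgO) = 1/2 × 0.0444 = 0.0222 mol
mass of MgO = 0.0222 × 40.30 = 0.894 g
% MgO = 0.894 / 1.69 × 100 = 52.9 %

52.9 %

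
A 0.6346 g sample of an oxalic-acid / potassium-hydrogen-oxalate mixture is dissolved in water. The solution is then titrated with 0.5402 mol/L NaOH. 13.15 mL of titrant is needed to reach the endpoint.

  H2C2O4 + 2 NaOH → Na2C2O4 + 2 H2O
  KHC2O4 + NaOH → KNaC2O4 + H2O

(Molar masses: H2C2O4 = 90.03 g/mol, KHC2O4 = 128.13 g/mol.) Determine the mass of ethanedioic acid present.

0.1493 g

n(NaOH) = 0.01315 × 0.5402 = 7.104 × 10^-3 mol
Let x = n(H2C2O4), y = n(KHC2O4).
Titrant: 2x + 1y = 7.104 × 10^-3;  mass: 90.03x + 128.13y = 0.6346
Solving, x = 1.658 × 10^-3 mol, y = 3.788 × 10^-3 mol
mass of H2C2O4 = 1.658 × 10^-3 × 90.03 = 0.1493 g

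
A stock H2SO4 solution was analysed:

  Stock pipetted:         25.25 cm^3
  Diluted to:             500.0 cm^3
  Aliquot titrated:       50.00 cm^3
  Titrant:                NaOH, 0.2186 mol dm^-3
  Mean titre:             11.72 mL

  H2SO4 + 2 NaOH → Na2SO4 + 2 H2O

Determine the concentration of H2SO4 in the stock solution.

n(NaOH) = 0.01172 × 0.2186 = 2.562 × 10^-3 mol
From the 1:2 ratio, n(H2SO4) in the aliquot = 1/2 × 2.562 × 10^-3 = 1.281 × 10^-3 mol
[H2SO4]_dilute = 1.281 × 10^-3 / 0.05000 = 0.02562 mol/L
Dilution factor = 500.0 / 25.25 = 19.80
[H2SO4]_stock = 0.02562 × 19.80 = 0.5073 mol/L

0.5073 mol/L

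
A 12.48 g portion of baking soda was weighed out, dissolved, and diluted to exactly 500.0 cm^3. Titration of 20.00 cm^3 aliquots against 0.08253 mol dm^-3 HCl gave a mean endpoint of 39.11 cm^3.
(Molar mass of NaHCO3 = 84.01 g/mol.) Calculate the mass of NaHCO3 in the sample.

6.779 g

NaHCO3 + HCl → NaCl + H2O + CO2
n(HCl) per titration = 0.03911 × 0.08253 = 3.228 × 10^-3 mol
n(NaHCO3) in each aliquot = 3.228 × 10^-3 mol (1:1 ratio)
n(NaHCO3) in the whole flask = 3.228 × 10^-3 × 500.0/20.00 = 0.08069 mol
mass of NaHCO3 = 0.08069 × 84.01 = 6.779 g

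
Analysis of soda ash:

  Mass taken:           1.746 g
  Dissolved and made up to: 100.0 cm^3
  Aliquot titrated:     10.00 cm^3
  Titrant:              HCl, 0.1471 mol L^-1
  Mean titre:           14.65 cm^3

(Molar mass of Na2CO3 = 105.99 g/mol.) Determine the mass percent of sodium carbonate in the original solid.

Na2CO3 + 2 HCl → 2 NaCl + H2O + CO2
n(HCl) per titration = 0.01465 × 0.1471 = 2.155 × 10^-3 mol
From the 1:2 ratio, n(Na2CO3) in each aliquot = 1/2 × 2.155 × 10^-3 = 1.078 × 10^-3 mol
n(Na2CO3) in the whole flask = 1.078 × 10^-3 × 100.0/10.00 = 0.01078 mol
mass of Na2CO3 = 0.01078 × 105.99 = 1.142 g
% Na2CO3 = 1.142 / 1.746 × 100 = 65.41 %

65.41 %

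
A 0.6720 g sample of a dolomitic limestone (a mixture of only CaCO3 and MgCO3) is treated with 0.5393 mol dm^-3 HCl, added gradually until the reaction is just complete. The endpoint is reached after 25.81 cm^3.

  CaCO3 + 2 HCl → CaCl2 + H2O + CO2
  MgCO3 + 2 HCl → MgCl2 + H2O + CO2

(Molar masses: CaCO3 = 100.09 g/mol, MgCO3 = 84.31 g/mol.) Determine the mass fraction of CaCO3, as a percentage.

n(HCl) = 0.02581 × 0.5393 = 0.01392 mol
Let x = n(CaCO3), y = n(MgCO3).
Titrant: 2x + 2y = 0.01392;  mass: 100.09x + 84.31y = 0.6720
Solving, x = 5.401 × 10^-3 mol, y = 1.558 × 10^-3 mol
mass of CaCO3 = 5.401 × 10^-3 × 100.09 = 0.5406 g
% CaCO3 = 0.5406 / 0.6720 × 100 = 80.45 %

80.45 %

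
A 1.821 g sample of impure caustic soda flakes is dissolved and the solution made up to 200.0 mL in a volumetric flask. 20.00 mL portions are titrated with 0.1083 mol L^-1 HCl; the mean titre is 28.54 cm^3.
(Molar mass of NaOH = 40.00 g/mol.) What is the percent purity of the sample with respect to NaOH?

67.89 %

NaOH + HCl → NaCl + H2O
n(HCl) per titration = 0.02854 × 0.1083 = 3.091 × 10^-3 mol
n(NaOH) in each aliquot = 3.091 × 10^-3 mol (1:1 ratio)
n(NaOH) in the whole flask = 3.091 × 10^-3 × 200.0/20.00 = 0.03091 mol
mass of NaOH = 0.03091 × 40.00 = 1.236 g
% NaOH = 1.236 / 1.821 × 100 = 67.89 %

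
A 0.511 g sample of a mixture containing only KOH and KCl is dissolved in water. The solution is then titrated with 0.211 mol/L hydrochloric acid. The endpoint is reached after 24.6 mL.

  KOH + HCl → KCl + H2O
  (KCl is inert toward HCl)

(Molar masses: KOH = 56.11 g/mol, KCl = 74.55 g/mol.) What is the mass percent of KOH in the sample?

57.0 %

n(HCl) = 0.0246 × 0.211 = 5.19 × 10^-3 mol
Let x = n(KOH), y = n(KCl).
Titrant: 1x = 5.19 × 10^-3;  mass: 56.11x + 74.55y = 0.511
Solving, x = 5.19 × 10^-3 mol, y = 2.95 × 10^-3 mol
mass of KOH = 5.19 × 10^-3 × 56.11 = 0.291 g
% KOH = 0.291 / 0.511 × 100 = 57.0 %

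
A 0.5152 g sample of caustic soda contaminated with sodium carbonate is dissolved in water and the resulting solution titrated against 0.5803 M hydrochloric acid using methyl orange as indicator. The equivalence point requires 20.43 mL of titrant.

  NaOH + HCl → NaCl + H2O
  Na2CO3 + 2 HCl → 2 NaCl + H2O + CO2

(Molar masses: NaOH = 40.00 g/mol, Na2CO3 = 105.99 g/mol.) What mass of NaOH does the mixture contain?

0.3481 g

n(HCl) = 0.02043 × 0.5803 = 0.01186 mol
Let x = n(NaOH), y = n(Na2CO3).
Titrant: 1x + 2y = 0.01186;  mass: 40.00x + 105.99y = 0.5152
Solving, x = 8.702 × 10^-3 mol, y = 1.577 × 10^-3 mol
mass of NaOH = 8.702 × 10^-3 × 40.00 = 0.3481 g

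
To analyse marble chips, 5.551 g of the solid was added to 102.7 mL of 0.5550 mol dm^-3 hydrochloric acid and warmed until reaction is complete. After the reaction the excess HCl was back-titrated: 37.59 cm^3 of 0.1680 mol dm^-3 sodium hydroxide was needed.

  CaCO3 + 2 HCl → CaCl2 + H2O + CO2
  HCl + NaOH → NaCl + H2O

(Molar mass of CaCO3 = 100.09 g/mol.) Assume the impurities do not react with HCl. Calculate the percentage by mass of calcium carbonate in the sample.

n(HCl) added = 0.1027 × 0.5550 = 0.05700 mol
n(NaOH) used in back-titration = 0.03759 × 0.1680 = 6.315 × 10^-3 mol
n(HCl) left over = 6.315 × 10^-3 mol (1:1 ratio)
n(HCl) consumed by analyte = 0.05700 − 6.315 × 10^-3 = 0.05068 mol
From the 1:2 ratio, n(CaCO3) = 1/2 × 0.05068 = 0.02534 mol
mass of CaCO3 = 0.02534 × 100.09 = 2.536 g
% CaCO3 = 2.536 / 5.551 × 100 = 45.69 %

45.69 %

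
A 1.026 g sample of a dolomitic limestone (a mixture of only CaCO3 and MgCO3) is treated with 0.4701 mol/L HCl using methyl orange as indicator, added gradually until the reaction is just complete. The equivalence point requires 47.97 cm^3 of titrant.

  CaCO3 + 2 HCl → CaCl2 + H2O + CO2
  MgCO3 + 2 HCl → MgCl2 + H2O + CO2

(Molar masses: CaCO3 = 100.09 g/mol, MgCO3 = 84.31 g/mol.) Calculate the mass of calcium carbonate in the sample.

n(HCl) = 0.04797 × 0.4701 = 0.02255 mol
Let x = n(CaCO3), y = n(MgCO3).
Titrant: 2x + 2y = 0.02255;  mass: 100.09x + 84.31y = 1.026
Solving, x = 4.777 × 10^-3 mol, y = 6.499 × 10^-3 mol
mass of CaCO3 = 4.777 × 10^-3 × 100.09 = 0.4781 g

0.4781 g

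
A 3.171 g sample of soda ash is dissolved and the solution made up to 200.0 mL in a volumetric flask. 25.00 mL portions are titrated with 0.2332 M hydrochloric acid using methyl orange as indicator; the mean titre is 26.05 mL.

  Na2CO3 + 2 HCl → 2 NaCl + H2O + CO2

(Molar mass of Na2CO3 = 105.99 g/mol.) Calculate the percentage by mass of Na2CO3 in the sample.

n(HCl) per titration = 0.02605 × 0.2332 = 6.075 × 10^-3 mol
From the 1:2 ratio, n(Na2CO3) in each aliquot = 1/2 × 6.075 × 10^-3 = 3.037 × 10^-3 mol
n(Na2CO3) in the whole flask = 3.037 × 10^-3 × 200.0/25.00 = 0.02430 mol
mass of Na2CO3 = 0.02430 × 105.99 = 2.575 g
% Na2CO3 = 2.575 / 3.171 × 100 = 81.22 %

81.22 %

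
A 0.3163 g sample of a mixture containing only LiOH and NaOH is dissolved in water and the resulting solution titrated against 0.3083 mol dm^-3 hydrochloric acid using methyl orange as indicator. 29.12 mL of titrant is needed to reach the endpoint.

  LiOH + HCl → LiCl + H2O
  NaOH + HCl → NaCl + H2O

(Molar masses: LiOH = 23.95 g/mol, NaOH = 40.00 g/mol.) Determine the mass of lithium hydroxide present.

0.06388 g

n(HCl) = 0.02912 × 0.3083 = 8.978 × 10^-3 mol
Let x = n(LiOH), y = n(NaOH).
Titrant: 1x + 1y = 8.978 × 10^-3;  mass: 23.95x + 40.00y = 0.3163
Solving, x = 2.667 × 10^-3 mol, y = 6.311 × 10^-3 mol
mass of LiOH = 2.667 × 10^-3 × 23.95 = 0.06388 g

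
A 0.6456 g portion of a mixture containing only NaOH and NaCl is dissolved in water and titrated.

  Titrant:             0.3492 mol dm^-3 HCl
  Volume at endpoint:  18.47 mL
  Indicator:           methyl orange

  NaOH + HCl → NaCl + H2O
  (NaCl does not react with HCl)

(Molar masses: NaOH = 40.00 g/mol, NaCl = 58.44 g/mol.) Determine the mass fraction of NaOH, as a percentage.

39.96 %

n(HCl) = 0.01847 × 0.3492 = 6.450 × 10^-3 mol
Let x = n(NaOH), y = n(NaCl).
Titrant: 1x = 6.450 × 10^-3;  mass: 40.00x + 58.44y = 0.6456
Solving, x = 6.450 × 10^-3 mol, y = 6.633 × 10^-3 mol
mass of NaOH = 6.450 × 10^-3 × 40.00 = 0.2580 g
% NaOH = 0.2580 / 0.6456 × 100 = 39.96 %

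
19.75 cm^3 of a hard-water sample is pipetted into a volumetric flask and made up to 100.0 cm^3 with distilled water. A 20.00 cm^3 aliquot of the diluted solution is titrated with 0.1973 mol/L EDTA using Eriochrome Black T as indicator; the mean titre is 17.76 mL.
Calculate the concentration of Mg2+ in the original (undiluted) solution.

Mg^2+ + EDTA^4- → [Mg(EDTA)]^2-
n(EDTA) = 0.01776 × 0.1973 = 3.504 × 10^-3 mol
n(Mg2+) in the aliquot = 3.504 × 10^-3 mol (1:1 ratio)
[Mg2+]_dilute = 3.504 × 10^-3 / 0.02000 = 0.1752 mol/L
Dilution factor = 100.0 / 19.75 = 5.063
[Mg2+]_stock = 0.1752 × 5.063 = 0.8871 mol/L

0.8871 mol/L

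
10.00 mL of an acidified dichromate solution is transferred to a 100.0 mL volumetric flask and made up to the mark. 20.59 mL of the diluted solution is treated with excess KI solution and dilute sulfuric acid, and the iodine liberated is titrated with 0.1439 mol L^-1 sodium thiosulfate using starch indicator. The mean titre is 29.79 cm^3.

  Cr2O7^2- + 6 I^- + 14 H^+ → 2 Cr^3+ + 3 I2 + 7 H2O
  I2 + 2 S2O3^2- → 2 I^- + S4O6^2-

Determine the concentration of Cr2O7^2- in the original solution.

0.3470 mol/L

n(S2O3^2-) = 0.02979 × 0.1439 = 4.287 × 10^-3 mol
n(I2) = n(S2O3^2-)/2 = 2.143 × 10^-3 mol
From the 1:3 ratio, n(Cr2O7^2-) in the aliquot = 1/3 × 2.143 × 10^-3 = 7.145 × 10^-4 mol
[Cr2O7^2-]_dilute = 7.145 × 10^-4 / 0.02059 = 0.03470 mol/L
[Cr2O7^2-]_original = 0.03470 × 100.0/10.00 = 0.3470 mol/L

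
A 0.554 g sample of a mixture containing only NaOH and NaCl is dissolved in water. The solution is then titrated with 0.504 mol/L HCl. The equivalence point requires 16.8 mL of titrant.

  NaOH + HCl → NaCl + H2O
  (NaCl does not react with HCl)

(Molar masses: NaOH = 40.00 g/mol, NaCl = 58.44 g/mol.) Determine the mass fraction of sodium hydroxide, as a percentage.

61.1 %

n(HCl) = 0.0168 × 0.504 = 8.47 × 10^-3 mol
Let x = n(NaOH), y = n(NaCl).
Titrant: 1x = 8.47 × 10^-3;  mass: 40.00x + 58.44y = 0.554
Solving, x = 8.47 × 10^-3 mol, y = 3.68 × 10^-3 mol
mass of NaOH = 8.47 × 10^-3 × 40.00 = 0.339 g
% NaOH = 0.339 / 0.554 × 100 = 61.1 %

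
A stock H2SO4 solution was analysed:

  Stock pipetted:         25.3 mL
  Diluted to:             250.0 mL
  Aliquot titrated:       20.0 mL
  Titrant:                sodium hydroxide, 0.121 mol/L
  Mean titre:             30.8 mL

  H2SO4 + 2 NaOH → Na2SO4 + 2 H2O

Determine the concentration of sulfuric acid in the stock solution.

n(NaOH) = 0.0308 × 0.121 = 3.73 × 10^-3 mol
From the 1:2 ratio, n(H2SO4) in the aliquot = 1/2 × 3.73 × 10^-3 = 1.86 × 10^-3 mol
[H2SO4]_dilute = 1.86 × 10^-3 / 0.0200 = 0.0932 mol/L
Dilution factor = 250.0 / 25.3 = 9.881
[H2SO4]_stock = 0.0932 × 9.881 = 0.921 mol/L

0.921 mol/L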